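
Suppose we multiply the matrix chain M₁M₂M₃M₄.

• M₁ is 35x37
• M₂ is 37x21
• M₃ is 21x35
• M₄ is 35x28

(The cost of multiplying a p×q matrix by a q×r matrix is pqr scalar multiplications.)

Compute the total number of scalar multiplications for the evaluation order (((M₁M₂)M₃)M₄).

87220

(M₁M₂): 35×37 by 37×21 → 35×21, cost 35·37·21 = 27195
((M₁M₂)M₃): 35×21 by 21×35 → 35×35, cost 35·21·35 = 25725; cumulative 52920
(((M₁M₂)M₃)M₄): 35×35 by 35×28 → 35×28, cost 35·35·28 = 34300; cumulative 87220
Total: 87220 scalar multiplications.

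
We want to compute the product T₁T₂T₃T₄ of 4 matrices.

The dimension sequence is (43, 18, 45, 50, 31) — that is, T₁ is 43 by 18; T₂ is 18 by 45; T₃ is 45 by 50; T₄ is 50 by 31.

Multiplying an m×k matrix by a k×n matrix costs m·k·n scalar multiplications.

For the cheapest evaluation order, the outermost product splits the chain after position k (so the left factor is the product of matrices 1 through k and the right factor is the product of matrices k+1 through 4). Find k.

1

Adjacent pairs: T₁T₂ = 43·18·45 = 34830; T₂T₃ = 18·45·50 = 40500; T₃T₄ = 45·50·31 = 69750.
Length 3: T₁..T₃: k=1: 0+40500+43·18·50=79200; k=2: 34830+0+43·45·50=131580 → min 79200 | T₂..T₄: k=2: 0+69750+18·45·31=94860; k=3: 40500+0+18·50·31=68400 → min 68400.
Top-level splits: k=1: (T₁..T₁)·(T₂..T₄) → 0+68400+43·18·31 = 92394; k=2: (T₁..T₂)·(T₃..T₄) → 34830+69750+43·45·31 = 164565; k=3: (T₁..T₃)·(T₄..T₄) → 79200+0+43·50·31 = 145850.
Best split is after T₁, i.e. k = 1.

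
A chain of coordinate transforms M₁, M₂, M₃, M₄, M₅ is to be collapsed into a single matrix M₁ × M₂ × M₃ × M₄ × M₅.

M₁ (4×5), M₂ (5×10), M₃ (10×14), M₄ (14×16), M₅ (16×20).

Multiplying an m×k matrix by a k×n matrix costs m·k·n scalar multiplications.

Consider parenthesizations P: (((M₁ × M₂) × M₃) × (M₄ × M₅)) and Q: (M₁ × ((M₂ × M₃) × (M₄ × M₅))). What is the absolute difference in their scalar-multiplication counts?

Order P = (((M₁ × M₂) × M₃) × (M₄ × M₅)): (M₁ × M₂): 4×5 by 5×10 → 4×10, cost 4·5·10 = 200; ((M₁ × M₂) × M₃): 4×10 by 10×14 → 4×14, cost 4·10·14 = 560; cumulative 760; (M₄ × M₅): 14×16 by 16×20 → 14×20, cost 14·16·20 = 4480; (((M₁ × M₂) × M₃) × (M₄ × M₅)): 4×14 by 14×20 → 4×20, cost 4·14·20 = 1120; cumulative 6360. Total 6360.
Order Q = (M₁ × ((M₂ × M₃) × (M₄ × M₅))): (M₂ × M₃): 5×10 by 10×14 → 5×14, cost 5·10·14 = 700; (M₄ × M₅): 14×16 by 16×20 → 14×20, cost 14·16·20 = 4480; ((M₂ × M₃) × (M₄ × M₅)): 5×14 by 14×20 → 5×20, cost 5·14·20 = 1400; cumulative 6580; (M₁ × ((M₂ × M₃) × (M₄ × M₅))): 4×5 by 5×20 → 4×20, cost 4·5·20 = 400; cumulative 6980. Total 6980.
Difference: |6360 − 6980| = 620.

620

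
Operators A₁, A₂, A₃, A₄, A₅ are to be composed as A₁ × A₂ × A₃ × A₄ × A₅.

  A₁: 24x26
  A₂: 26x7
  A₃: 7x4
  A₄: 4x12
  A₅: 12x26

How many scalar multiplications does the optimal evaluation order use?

Adjacent pairs: A₁A₂ = 24·26·7 = 4368; A₂A₃ = 26·7·4 = 728; A₃A₄ = 7·4·12 = 336; A₄A₅ = 4·12·26 = 1248.
Length 3: A₁..A₃: k=1: 0+728+24·26·4=3224; k=2: 4368+0+24·7·4=5040 → min 3224 | A₂..A₄: k=2: 0+336+26·7·12=2520; k=3: 728+0+26·4·12=1976 → min 1976 | A₃..A₅: k=3: 0+1248+7·4·26=1976; k=4: 336+0+7·12·26=2520 → min 1976.
Length 4: A₁..A₄: k=1: 0+1976+24·26·12=9464; k=2: 4368+336+24·7·12=6720; k=3: 3224+0+24·4·12=4376 → min 4376 | A₂..A₅: k=2: 0+1976+26·7·26=6708; k=3: 728+1248+26·4·26=4680; k=4: 1976+0+26·12·26=10088 → min 4680.
Length 5: A₁..A₅: k=1: 0+4680+24·26·26=20904; k=2: 4368+1976+24·7·26=10712; k=3: 3224+1248+24·4·26=6968; k=4: 4376+0+24·12·26=11864 → min 6968.
Optimal order: ((A₁ × (A₂ × A₃)) × (A₄ × A₅)) with cost 6968.

6968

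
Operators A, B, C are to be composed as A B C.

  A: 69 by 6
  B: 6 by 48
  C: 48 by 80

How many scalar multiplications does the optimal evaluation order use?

Order (A (B C)): (B C): 6×48 by 48×80 → 6×80, cost 6·48·80 = 23040; (A (B C)): 69×6 by 6×80 → 69×80, cost 69·6·80 = 33120; cumulative 56160. Total 56160.
Order ((A B) C): (A B): 69×6 by 6×48 → 69×48, cost 69·6·48 = 19872; ((A B) C): 69×48 by 48×80 → 69×80, cost 69·48·80 = 264960; cumulative 284832. Total 284832.
Minimum: 56160.

56160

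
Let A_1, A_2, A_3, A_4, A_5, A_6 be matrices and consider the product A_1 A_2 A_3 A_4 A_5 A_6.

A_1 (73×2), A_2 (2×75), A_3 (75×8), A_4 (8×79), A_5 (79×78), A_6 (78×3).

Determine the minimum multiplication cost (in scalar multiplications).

15694

Adjacent pairs: A_1A_2 = 73·2·75 = 10950; A_2A_3 = 2·75·8 = 1200; A_3A_4 = 75·8·79 = 47400; A_4A_5 = 8·79·78 = 49296; A_5A_6 = 79·78·3 = 18486.
Length 3: A_1..A_3: k=1: 0+1200+73·2·8=2368; k=2: 10950+0+73·75·8=54750 → min 2368 | A_2..A_4: k=2: 0+47400+2·75·79=59250; k=3: 1200+0+2·8·79=2464 → min 2464 | A_3..A_5: k=3: 0+49296+75·8·78=96096; k=4: 47400+0+75·79·78=509550 → min 96096 | A_4..A_6: k=4: 0+18486+8·79·3=20382; k=5: 49296+0+8·78·3=51168 → min 20382.
Length 4: A_1..A_4: k=1: 0+2464+73·2·79=13998; k=2: 10950+47400+73·75·79=490875; k=3: 2368+0+73·8·79=48504 → min 13998 | A_2..A_5: k=2: 0+96096+2·75·78=107796; k=3: 1200+49296+2·8·78=51744; k=4: 2464+0+2·79·78=14788 → min 14788 | A_3..A_6: k=3: 0+20382+75·8·3=22182; k=4: 47400+18486+75·79·3=83661; k=5: 96096+0+75·78·3=113646 → min 22182.
Length 5: A_1..A_5: k=1: 0+14788+73·2·78=26176; k=2: 10950+96096+73·75·78=534096; k=3: 2368+49296+73·8·78=97216; k=4: 13998+0+73·79·78=463824 → min 26176 | A_2..A_6: k=2: 0+22182+2·75·3=22632; k=3: 1200+20382+2·8·3=21630; k=4: 2464+18486+2·79·3=21424; k=5: 14788+0+2·78·3=15256 → min 15256.
Length 6: A_1..A_6: k=1: 0+15256+73·2·3=15694; k=2: 10950+22182+73·75·3=49557; k=3: 2368+20382+73·8·3=24502; k=4: 13998+18486+73·79·3=49785; k=5: 26176+0+73·78·3=43258 → min 15694.
Optimal order: (A_1 ((((A_2 A_3) A_4) A_5) A_6)) with cost 15694.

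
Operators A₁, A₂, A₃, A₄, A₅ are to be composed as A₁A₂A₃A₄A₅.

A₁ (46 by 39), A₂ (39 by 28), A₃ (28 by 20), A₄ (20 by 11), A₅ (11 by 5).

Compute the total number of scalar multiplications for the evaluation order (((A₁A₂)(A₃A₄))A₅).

73090

(A₁A₂): 46×39 by 39×28 → 46×28, cost 46·39·28 = 50232
(A₃A₄): 28×20 by 20×11 → 28×11, cost 28·20·11 = 6160
((A₁A₂)(A₃A₄)): 46×28 by 28×11 → 46×11, cost 46·28·11 = 14168; cumulative 70560
(((A₁A₂)(A₃A₄))A₅): 46×11 by 11×5 → 46×5, cost 46·11·5 = 2530; cumulative 73090
Total: 73090 scalar multiplications.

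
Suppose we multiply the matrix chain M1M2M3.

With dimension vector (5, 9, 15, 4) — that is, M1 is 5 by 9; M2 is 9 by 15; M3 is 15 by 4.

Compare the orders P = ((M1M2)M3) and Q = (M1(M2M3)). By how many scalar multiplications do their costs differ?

Order P = ((M1M2)M3): (M1M2): 5×9 by 9×15 → 5×15, cost 5·9·15 = 675; ((M1M2)M3): 5×15 by 15×4 → 5×4, cost 5·15·4 = 300; cumulative 975. Total 975.
Order Q = (M1(M2M3)): (M2M3): 9×15 by 15×4 → 9×4, cost 9·15·4 = 540; (M1(M2M3)): 5×9 by 9×4 → 5×4, cost 5·9·4 = 180; cumulative 720. Total 720.
Difference: |975 − 720| = 255.

255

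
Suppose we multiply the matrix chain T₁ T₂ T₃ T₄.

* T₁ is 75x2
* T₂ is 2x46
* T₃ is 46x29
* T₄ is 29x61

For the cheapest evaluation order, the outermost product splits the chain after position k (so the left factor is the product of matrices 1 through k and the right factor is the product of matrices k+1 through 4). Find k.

Adjacent pairs: T₁T₂ = 75·2·46 = 6900; T₂T₃ = 2·46·29 = 2668; T₃T₄ = 46·29·61 = 81374.
Length 3: T₁..T₃: k=1: 0+2668+75·2·29=7018; k=2: 6900+0+75·46·29=106950 → min 7018 | T₂..T₄: k=2: 0+81374+2·46·61=86986; k=3: 2668+0+2·29·61=6206 → min 6206.
Top-level splits: k=1: (T₁..T₁)·(T₂..T₄) → 0+6206+75·2·61 = 15356; k=2: (T₁..T₂)·(T₃..T₄) → 6900+81374+75·46·61 = 298724; k=3: (T₁..T₃)·(T₄..T₄) → 7018+0+75·29·61 = 139693.
Best split is after T₁, i.e. k = 1.

1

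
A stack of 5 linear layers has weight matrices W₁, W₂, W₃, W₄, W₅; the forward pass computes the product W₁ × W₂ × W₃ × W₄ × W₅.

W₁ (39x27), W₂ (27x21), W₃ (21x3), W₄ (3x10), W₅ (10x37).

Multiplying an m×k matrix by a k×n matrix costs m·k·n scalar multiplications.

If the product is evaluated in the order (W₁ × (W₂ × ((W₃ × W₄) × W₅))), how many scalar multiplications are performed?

68340

(W₃ × W₄): 21×3 by 3×10 → 21×10, cost 21·3·10 = 630
((W₃ × W₄) × W₅): 21×10 by 10×37 → 21×37, cost 21·10·37 = 7770; cumulative 8400
(W₂ × ((W₃ × W₄) × W₅)): 27×21 by 21×37 → 27×37, cost 27·21·37 = 20979; cumulative 29379
(W₁ × (W₂ × ((W₃ × W₄) × W₅))): 39×27 by 27×37 → 39×37, cost 39·27·37 = 38961; cumulative 68340
Total: 68340 scalar multiplications.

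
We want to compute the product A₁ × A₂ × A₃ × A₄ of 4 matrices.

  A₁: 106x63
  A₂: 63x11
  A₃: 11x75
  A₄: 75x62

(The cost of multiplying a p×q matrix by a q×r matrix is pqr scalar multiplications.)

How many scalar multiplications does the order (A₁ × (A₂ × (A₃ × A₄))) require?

(A₃ × A₄): 11×75 by 75×62 → 11×62, cost 11·75·62 = 51150
(A₂ × (A₃ × A₄)): 63×11 by 11×62 → 63×62, cost 63·11·62 = 42966; cumulative 94116
(A₁ × (A₂ × (A₃ × A₄))): 106×63 by 63×62 → 106×62, cost 106·63·62 = 414036; cumulative 508152
Total: 508152 scalar multiplications.

508152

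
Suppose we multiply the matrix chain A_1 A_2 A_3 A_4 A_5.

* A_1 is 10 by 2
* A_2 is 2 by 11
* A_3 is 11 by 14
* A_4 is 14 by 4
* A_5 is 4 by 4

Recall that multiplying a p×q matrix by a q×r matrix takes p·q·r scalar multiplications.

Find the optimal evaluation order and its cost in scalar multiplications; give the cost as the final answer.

Adjacent pairs: A_1A_2 = 10·2·11 = 220; A_2A_3 = 2·11·14 = 308; A_3A_4 = 11·14·4 = 616; A_4A_5 = 14·4·4 = 224.
Length 3: A_1..A_3: k=1: 0+308+10·2·14=588; k=2: 220+0+10·11·14=1760 → min 588 | A_2..A_4: k=2: 0+616+2·11·4=704; k=3: 308+0+2·14·4=420 → min 420 | A_3..A_5: k=3: 0+224+11·14·4=840; k=4: 616+0+11·4·4=792 → min 792.
Length 4: A_1..A_4: k=1: 0+420+10·2·4=500; k=2: 220+616+10·11·4=1276; k=3: 588+0+10·14·4=1148 → min 500 | A_2..A_5: k=2: 0+792+2·11·4=880; k=3: 308+224+2·14·4=644; k=4: 420+0+2·4·4=452 → min 452.
Length 5: A_1..A_5: k=1: 0+452+10·2·4=532; k=2: 220+792+10·11·4=1452; k=3: 588+224+10·14·4=1372; k=4: 500+0+10·4·4=660 → min 532.
Optimal parenthesization: (A_1 (((A_2 A_3) A_4) A_5)) with cost 532.

532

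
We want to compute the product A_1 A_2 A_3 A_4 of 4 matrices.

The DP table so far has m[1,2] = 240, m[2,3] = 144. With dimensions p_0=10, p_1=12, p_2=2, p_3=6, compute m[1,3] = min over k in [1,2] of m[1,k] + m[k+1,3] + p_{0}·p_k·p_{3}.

m[1,3] = min over k∈[1,2] of m[1,k]+m[k+1,3]+p_{0}·p_k·p_{3}.
k=1: 0 + 144 + 10·12·6 = 864; k=2: 240 + 0 + 10·2·6 = 360.
Minimum: 360 at k=2.

360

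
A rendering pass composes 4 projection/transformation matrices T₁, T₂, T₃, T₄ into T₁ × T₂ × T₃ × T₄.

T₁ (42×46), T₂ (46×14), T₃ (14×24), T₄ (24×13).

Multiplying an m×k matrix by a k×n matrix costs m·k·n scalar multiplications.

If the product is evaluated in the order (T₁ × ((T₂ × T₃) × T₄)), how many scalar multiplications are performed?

(T₂ × T₃): 46×14 by 14×24 → 46×24, cost 46·14·24 = 15456
((T₂ × T₃) × T₄): 46×24 by 24×13 → 46×13, cost 46·24·13 = 14352; cumulative 29808
(T₁ × ((T₂ × T₃) × T₄)): 42×46 by 46×13 → 42×13, cost 42·46·13 = 25116; cumulative 54924
Total: 54924 scalar multiplications.

54924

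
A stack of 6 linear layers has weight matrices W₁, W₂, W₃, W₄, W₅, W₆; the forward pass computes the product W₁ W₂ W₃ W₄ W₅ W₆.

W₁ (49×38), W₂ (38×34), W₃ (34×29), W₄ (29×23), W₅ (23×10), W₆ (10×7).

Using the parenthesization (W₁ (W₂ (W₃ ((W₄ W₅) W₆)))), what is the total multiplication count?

(W₄ W₅): 29×23 by 23×10 → 29×10, cost 29·23·10 = 6670
((W₄ W₅) W₆): 29×10 by 10×7 → 29×7, cost 29·10·7 = 2030; cumulative 8700
(W₃ ((W₄ W₅) W₆)): 34×29 by 29×7 → 34×7, cost 34·29·7 = 6902; cumulative 15602
(W₂ (W₃ ((W₄ W₅) W₆))): 38×34 by 34×7 → 38×7, cost 38·34·7 = 9044; cumulative 24646
(W₁ (W₂ (W₃ ((W₄ W₅) W₆)))): 49×38 by 38×7 → 49×7, cost 49·38·7 = 13034; cumulative 37680
Total: 37680 scalar multiplications.

37680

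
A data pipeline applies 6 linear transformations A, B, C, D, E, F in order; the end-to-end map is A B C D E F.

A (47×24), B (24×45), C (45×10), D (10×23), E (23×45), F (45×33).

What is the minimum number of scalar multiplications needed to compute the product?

Adjacent pairs: AB = 47·24·45 = 50760; BC = 24·45·10 = 10800; CD = 45·10·23 = 10350; DE = 10·23·45 = 10350; EF = 23·45·33 = 34155.
Length 3: A..C: k=1: 0+10800+47·24·10=22080; k=2: 50760+0+47·45·10=71910 → min 22080 | B..D: k=2: 0+10350+24·45·23=35190; k=3: 10800+0+24·10·23=16320 → min 16320 | C..E: k=3: 0+10350+45·10·45=30600; k=4: 10350+0+45·23·45=56925 → min 30600 | D..F: k=4: 0+34155+10·23·33=41745; k=5: 10350+0+10·45·33=25200 → min 25200.
Length 4: A..D: k=1: 0+16320+47·24·23=42264; k=2: 50760+10350+47·45·23=109755; k=3: 22080+0+47·10·23=32890 → min 32890 | B..E: k=2: 0+30600+24·45·45=79200; k=3: 10800+10350+24·10·45=31950; k=4: 16320+0+24·23·45=41160 → min 31950 | C..F: k=3: 0+25200+45·10·33=40050; k=4: 10350+34155+45·23·33=78660; k=5: 30600+0+45·45·33=97425 → min 40050.
Length 5: A..E: k=1: 0+31950+47·24·45=82710; k=2: 50760+30600+47·45·45=176535; k=3: 22080+10350+47·10·45=53580; k=4: 32890+0+47·23·45=81535 → min 53580 | B..F: k=2: 0+40050+24·45·33=75690; k=3: 10800+25200+24·10·33=43920; k=4: 16320+34155+24·23·33=68691; k=5: 31950+0+24·45·33=67590 → min 43920.
Length 6: A..F: k=1: 0+43920+47·24·33=81144; k=2: 50760+40050+47·45·33=160605; k=3: 22080+25200+47·10·33=62790; k=4: 32890+34155+47·23·33=102718; k=5: 53580+0+47·45·33=123375 → min 62790.
Optimal order: ((A (B C)) ((D E) F)) with cost 62790.

62790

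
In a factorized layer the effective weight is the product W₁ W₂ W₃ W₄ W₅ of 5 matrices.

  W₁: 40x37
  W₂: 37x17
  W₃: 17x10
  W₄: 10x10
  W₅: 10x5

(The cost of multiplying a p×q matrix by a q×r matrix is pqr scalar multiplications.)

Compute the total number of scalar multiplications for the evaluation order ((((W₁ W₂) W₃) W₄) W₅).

37960

(W₁ W₂): 40×37 by 37×17 → 40×17, cost 40·37·17 = 25160
((W₁ W₂) W₃): 40×17 by 17×10 → 40×10, cost 40·17·10 = 6800; cumulative 31960
(((W₁ W₂) W₃) W₄): 40×10 by 10×10 → 40×10, cost 40·10·10 = 4000; cumulative 35960
((((W₁ W₂) W₃) W₄) W₅): 40×10 by 10×5 → 40×5, cost 40·10·5 = 2000; cumulative 37960
Total: 37960 scalar multiplications.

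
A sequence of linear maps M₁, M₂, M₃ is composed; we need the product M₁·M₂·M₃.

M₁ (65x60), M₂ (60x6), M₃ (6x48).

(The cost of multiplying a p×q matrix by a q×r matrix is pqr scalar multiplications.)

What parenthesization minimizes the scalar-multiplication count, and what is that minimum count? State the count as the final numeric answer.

42120

(M₁·(M₂·M₃)): cost 204480.
((M₁·M₂)·M₃): cost 42120.
Optimal: ((M₁·M₂)·M₃) with cost 42120.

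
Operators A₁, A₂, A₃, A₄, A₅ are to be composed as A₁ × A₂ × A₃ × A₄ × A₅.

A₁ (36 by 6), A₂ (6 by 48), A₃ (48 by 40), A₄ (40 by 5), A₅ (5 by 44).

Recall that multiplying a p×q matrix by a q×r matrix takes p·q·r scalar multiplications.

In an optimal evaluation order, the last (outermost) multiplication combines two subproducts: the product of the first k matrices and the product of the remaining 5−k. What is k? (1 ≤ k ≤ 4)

Adjacent pairs: A₁A₂ = 36·6·48 = 10368; A₂A₃ = 6·48·40 = 11520; A₃A₄ = 48·40·5 = 9600; A₄A₅ = 40·5·44 = 8800.
Length 3: A₁..A₃: k=1: 0+11520+36·6·40=20160; k=2: 10368+0+36·48·40=79488 → min 20160 | A₂..A₄: k=2: 0+9600+6·48·5=11040; k=3: 11520+0+6·40·5=12720 → min 11040 | A₃..A₅: k=3: 0+8800+48·40·44=93280; k=4: 9600+0+48·5·44=20160 → min 20160.
Length 4: A₁..A₄: k=1: 0+11040+36·6·5=12120; k=2: 10368+9600+36·48·5=28608; k=3: 20160+0+36·40·5=27360 → min 12120 | A₂..A₅: k=2: 0+20160+6·48·44=32832; k=3: 11520+8800+6·40·44=30880; k=4: 11040+0+6·5·44=12360 → min 12360.
Top-level splits: k=1: (A₁..A₁)·(A₂..A₅) → 0+12360+36·6·44 = 21864; k=2: (A₁..A₂)·(A₃..A₅) → 10368+20160+36·48·44 = 106560; k=3: (A₁..A₃)·(A₄..A₅) → 20160+8800+36·40·44 = 92320; k=4: (A₁..A₄)·(A₅..A₅) → 12120+0+36·5·44 = 20040.
Best split is after A₄, i.e. k = 4.

4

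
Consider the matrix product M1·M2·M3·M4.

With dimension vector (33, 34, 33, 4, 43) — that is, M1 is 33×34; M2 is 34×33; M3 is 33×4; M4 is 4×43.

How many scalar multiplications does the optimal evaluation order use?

Adjacent pairs: M1M2 = 33·34·33 = 37026; M2M3 = 34·33·4 = 4488; M3M4 = 33·4·43 = 5676.
Length 3: M1..M3: k=1: 0+4488+33·34·4=8976; k=2: 37026+0+33·33·4=41382 → min 8976 | M2..M4: k=2: 0+5676+34·33·43=53922; k=3: 4488+0+34·4·43=10336 → min 10336.
Length 4: M1..M4: k=1: 0+10336+33·34·43=58582; k=2: 37026+5676+33·33·43=89529; k=3: 8976+0+33·4·43=14652 → min 14652.
Optimal order: ((M1·(M2·M3))·M4) with cost 14652.

14652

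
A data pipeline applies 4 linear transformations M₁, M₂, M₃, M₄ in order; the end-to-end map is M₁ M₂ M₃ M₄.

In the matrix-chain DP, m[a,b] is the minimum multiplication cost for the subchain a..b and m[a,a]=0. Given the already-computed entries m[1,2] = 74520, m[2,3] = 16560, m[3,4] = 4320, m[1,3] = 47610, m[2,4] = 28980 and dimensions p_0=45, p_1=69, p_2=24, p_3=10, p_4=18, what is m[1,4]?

55710

m[1,4] = min over k∈[1,3] of m[1,k]+m[k+1,4]+p_{0}·p_k·p_{4}.
k=1: 0 + 28980 + 45·69·18 = 84870; k=2: 74520 + 4320 + 45·24·18 = 98280; k=3: 47610 + 0 + 45·10·18 = 55710.
Minimum: 55710 at k=3.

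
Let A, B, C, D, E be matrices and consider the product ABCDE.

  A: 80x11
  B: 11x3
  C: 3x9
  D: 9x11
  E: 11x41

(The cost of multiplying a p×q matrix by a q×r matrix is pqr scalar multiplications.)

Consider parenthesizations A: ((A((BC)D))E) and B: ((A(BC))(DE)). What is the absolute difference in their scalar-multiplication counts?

Order A = ((A((BC)D))E): (BC): 11×3 by 3×9 → 11×9, cost 11·3·9 = 297; ((BC)D): 11×9 by 9×11 → 11×11, cost 11·9·11 = 1089; cumulative 1386; (A((BC)D)): 80×11 by 11×11 → 80×11, cost 80·11·11 = 9680; cumulative 11066; ((A((BC)D))E): 80×11 by 11×41 → 80×41, cost 80·11·41 = 36080; cumulative 47146. Total 47146.
Order B = ((A(BC))(DE)): (BC): 11×3 by 3×9 → 11×9, cost 11·3·9 = 297; (A(BC)): 80×11 by 11×9 → 80×9, cost 80·11·9 = 7920; cumulative 8217; (DE): 9×11 by 11×41 → 9×41, cost 9·11·41 = 4059; ((A(BC))(DE)): 80×9 by 9×41 → 80×41, cost 80·9·41 = 29520; cumulative 41796. Total 41796.
Difference: |47146 − 41796| = 5350.

5350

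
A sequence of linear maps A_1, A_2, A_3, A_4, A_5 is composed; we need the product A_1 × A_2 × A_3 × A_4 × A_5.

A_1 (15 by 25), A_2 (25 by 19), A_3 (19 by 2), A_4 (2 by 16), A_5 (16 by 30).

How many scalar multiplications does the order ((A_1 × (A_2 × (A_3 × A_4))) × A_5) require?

21408

(A_3 × A_4): 19×2 by 2×16 → 19×16, cost 19·2·16 = 608
(A_2 × (A_3 × A_4)): 25×19 by 19×16 → 25×16, cost 25·19·16 = 7600; cumulative 8208
(A_1 × (A_2 × (A_3 × A_4))): 15×25 by 25×16 → 15×16, cost 15·25·16 = 6000; cumulative 14208
((A_1 × (A_2 × (A_3 × A_4))) × A_5): 15×16 by 16×30 → 15×30, cost 15·16·30 = 7200; cumulative 21408
Total: 21408 scalar multiplications.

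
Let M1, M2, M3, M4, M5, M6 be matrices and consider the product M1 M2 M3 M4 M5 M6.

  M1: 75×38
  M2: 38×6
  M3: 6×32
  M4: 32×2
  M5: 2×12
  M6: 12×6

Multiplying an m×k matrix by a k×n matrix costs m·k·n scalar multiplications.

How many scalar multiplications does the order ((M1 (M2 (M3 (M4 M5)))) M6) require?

45408

(M4 M5): 32×2 by 2×12 → 32×12, cost 32·2·12 = 768
(M3 (M4 M5)): 6×32 by 32×12 → 6×12, cost 6·32·12 = 2304; cumulative 3072
(M2 (M3 (M4 M5))): 38×6 by 6×12 → 38×12, cost 38·6·12 = 2736; cumulative 5808
(M1 (M2 (M3 (M4 M5)))): 75×38 by 38×12 → 75×12, cost 75·38·12 = 34200; cumulative 40008
((M1 (M2 (M3 (M4 M5)))) M6): 75×12 by 12×6 → 75×6, cost 75·12·6 = 5400; cumulative 45408
Total: 45408 scalar multiplications.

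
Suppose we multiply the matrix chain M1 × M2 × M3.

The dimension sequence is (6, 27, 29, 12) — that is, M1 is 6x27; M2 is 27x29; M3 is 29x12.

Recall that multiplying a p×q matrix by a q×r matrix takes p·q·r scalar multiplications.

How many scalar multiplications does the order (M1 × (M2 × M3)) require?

(M2 × M3): 27×29 by 29×12 → 27×12, cost 27·29·12 = 9396
(M1 × (M2 × M3)): 6×27 by 27×12 → 6×12, cost 6·27·12 = 1944; cumulative 11340
Total: 11340 scalar multiplications.

11340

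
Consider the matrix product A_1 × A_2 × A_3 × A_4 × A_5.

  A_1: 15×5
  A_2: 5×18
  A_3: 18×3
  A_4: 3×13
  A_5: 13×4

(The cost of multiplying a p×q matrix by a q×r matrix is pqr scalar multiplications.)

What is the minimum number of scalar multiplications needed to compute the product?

Adjacent pairs: A_1A_2 = 15·5·18 = 1350; A_2A_3 = 5·18·3 = 270; A_3A_4 = 18·3·13 = 702; A_4A_5 = 3·13·4 = 156.
Length 3: A_1..A_3: k=1: 0+270+15·5·3=495; k=2: 1350+0+15·18·3=2160 → min 495 | A_2..A_4: k=2: 0+702+5·18·13=1872; k=3: 270+0+5·3·13=465 → min 465 | A_3..A_5: k=3: 0+156+18·3·4=372; k=4: 702+0+18·13·4=1638 → min 372.
Length 4: A_1..A_4: k=1: 0+465+15·5·13=1440; k=2: 1350+702+15·18·13=5562; k=3: 495+0+15·3·13=1080 → min 1080 | A_2..A_5: k=2: 0+372+5·18·4=732; k=3: 270+156+5·3·4=486; k=4: 465+0+5·13·4=725 → min 486.
Length 5: A_1..A_5: k=1: 0+486+15·5·4=786; k=2: 1350+372+15·18·4=2802; k=3: 495+156+15·3·4=831; k=4: 1080+0+15·13·4=1860 → min 786.
Optimal order: (A_1 × ((A_2 × A_3) × (A_4 × A_5))) with cost 786.

786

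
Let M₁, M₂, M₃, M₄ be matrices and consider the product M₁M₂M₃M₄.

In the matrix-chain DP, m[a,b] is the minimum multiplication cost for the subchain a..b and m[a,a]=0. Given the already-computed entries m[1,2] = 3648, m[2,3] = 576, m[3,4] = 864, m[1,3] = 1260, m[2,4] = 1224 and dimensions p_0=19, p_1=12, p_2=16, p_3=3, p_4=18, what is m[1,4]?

2286

m[1,4] = min over k∈[1,3] of m[1,k]+m[k+1,4]+p_{0}·p_k·p_{4}.
k=1: 0 + 1224 + 19·12·18 = 5328; k=2: 3648 + 864 + 19·16·18 = 9984; k=3: 1260 + 0 + 19·3·18 = 2286.
Minimum: 2286 at k=3.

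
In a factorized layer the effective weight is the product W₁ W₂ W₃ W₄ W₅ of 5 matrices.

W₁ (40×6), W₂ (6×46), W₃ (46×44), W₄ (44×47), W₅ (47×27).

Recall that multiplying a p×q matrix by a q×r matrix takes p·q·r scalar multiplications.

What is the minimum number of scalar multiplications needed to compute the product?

38646

Adjacent pairs: W₁W₂ = 40·6·46 = 11040; W₂W₃ = 6·46·44 = 12144; W₃W₄ = 46·44·47 = 95128; W₄W₅ = 44·47·27 = 55836.
Length 3: W₁..W₃: k=1: 0+12144+40·6·44=22704; k=2: 11040+0+40·46·44=92000 → min 22704 | W₂..W₄: k=2: 0+95128+6·46·47=108100; k=3: 12144+0+6·44·47=24552 → min 24552 | W₃..W₅: k=3: 0+55836+46·44·27=110484; k=4: 95128+0+46·47·27=153502 → min 110484.
Length 4: W₁..W₄: k=1: 0+24552+40·6·47=35832; k=2: 11040+95128+40·46·47=192648; k=3: 22704+0+40·44·47=105424 → min 35832 | W₂..W₅: k=2: 0+110484+6·46·27=117936; k=3: 12144+55836+6·44·27=75108; k=4: 24552+0+6·47·27=32166 → min 32166.
Length 5: W₁..W₅: k=1: 0+32166+40·6·27=38646; k=2: 11040+110484+40·46·27=171204; k=3: 22704+55836+40·44·27=126060; k=4: 35832+0+40·47·27=86592 → min 38646.
Optimal order: (W₁ (((W₂ W₃) W₄) W₅)) with cost 38646.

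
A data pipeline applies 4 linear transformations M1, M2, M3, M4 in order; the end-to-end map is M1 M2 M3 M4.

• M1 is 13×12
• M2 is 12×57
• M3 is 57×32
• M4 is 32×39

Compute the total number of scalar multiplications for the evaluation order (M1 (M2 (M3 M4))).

103896

(M3 M4): 57×32 by 32×39 → 57×39, cost 57·32·39 = 71136
(M2 (M3 M4)): 12×57 by 57×39 → 12×39, cost 12·57·39 = 26676; cumulative 97812
(M1 (M2 (M3 M4))): 13×12 by 12×39 → 13×39, cost 13·12·39 = 6084; cumulative 103896
Total: 103896 scalar multiplications.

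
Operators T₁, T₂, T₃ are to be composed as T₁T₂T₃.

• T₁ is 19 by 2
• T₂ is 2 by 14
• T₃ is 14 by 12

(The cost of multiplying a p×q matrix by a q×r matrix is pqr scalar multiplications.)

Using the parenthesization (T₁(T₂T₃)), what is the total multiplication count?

792

(T₂T₃): 2×14 by 14×12 → 2×12, cost 2·14·12 = 336
(T₁(T₂T₃)): 19×2 by 2×12 → 19×12, cost 19·2·12 = 456; cumulative 792
Total: 792 scalar multiplications.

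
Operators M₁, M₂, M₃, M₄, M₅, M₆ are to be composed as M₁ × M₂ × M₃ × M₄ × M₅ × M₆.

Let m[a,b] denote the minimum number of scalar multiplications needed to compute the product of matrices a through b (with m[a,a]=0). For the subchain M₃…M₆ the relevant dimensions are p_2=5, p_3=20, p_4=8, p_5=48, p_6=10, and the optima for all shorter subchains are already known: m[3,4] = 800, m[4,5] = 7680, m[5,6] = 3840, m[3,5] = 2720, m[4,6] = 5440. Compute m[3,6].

m[3,6] = min over k∈[3,5] of m[3,k]+m[k+1,6]+p_{2}·p_k·p_{6}.
k=3: 0 + 5440 + 5·20·10 = 6440; k=4: 800 + 3840 + 5·8·10 = 5040; k=5: 2720 + 0 + 5·48·10 = 5120.
Minimum: 5040 at k=4.

5040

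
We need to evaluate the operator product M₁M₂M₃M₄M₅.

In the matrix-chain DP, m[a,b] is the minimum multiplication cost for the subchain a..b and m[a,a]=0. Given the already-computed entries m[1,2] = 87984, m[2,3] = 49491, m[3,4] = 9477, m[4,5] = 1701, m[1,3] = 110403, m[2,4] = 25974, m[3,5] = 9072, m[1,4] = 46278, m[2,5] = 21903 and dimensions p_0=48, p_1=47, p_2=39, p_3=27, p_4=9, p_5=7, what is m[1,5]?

37695

m[1,5] = min over k∈[1,4] of m[1,k]+m[k+1,5]+p_{0}·p_k·p_{5}.
k=1: 0 + 21903 + 48·47·7 = 37695; k=2: 87984 + 9072 + 48·39·7 = 110160; k=3: 110403 + 1701 + 48·27·7 = 121176; k=4: 46278 + 0 + 48·9·7 = 49302.
Minimum: 37695 at k=1.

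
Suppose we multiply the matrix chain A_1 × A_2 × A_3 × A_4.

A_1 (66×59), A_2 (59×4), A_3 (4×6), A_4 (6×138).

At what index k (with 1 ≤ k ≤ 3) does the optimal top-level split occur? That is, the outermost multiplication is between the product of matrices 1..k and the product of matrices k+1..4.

Adjacent pairs: A_1A_2 = 66·59·4 = 15576; A_2A_3 = 59·4·6 = 1416; A_3A_4 = 4·6·138 = 3312.
Length 3: A_1..A_3: k=1: 0+1416+66·59·6=24780; k=2: 15576+0+66·4·6=17160 → min 17160 | A_2..A_4: k=2: 0+3312+59·4·138=35880; k=3: 1416+0+59·6·138=50268 → min 35880.
Top-level splits: k=1: (A_1..A_1)·(A_2..A_4) → 0+35880+66·59·138 = 573252; k=2: (A_1..A_2)·(A_3..A_4) → 15576+3312+66·4·138 = 55320; k=3: (A_1..A_3)·(A_4..A_4) → 17160+0+66·6·138 = 71808.
Best split is after A_2, i.e. k = 2.

2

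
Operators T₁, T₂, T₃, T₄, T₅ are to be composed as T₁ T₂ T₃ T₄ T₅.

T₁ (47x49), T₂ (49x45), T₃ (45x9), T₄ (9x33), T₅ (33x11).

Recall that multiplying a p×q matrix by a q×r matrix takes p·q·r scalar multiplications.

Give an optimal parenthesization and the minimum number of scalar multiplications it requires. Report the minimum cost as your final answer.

Adjacent pairs: T₁T₂ = 47·49·45 = 103635; T₂T₃ = 49·45·9 = 19845; T₃T₄ = 45·9·33 = 13365; T₄T₅ = 9·33·11 = 3267.
Length 3: T₁..T₃: k=1: 0+19845+47·49·9=40572; k=2: 103635+0+47·45·9=122670 → min 40572 | T₂..T₄: k=2: 0+13365+49·45·33=86130; k=3: 19845+0+49·9·33=34398 → min 34398 | T₃..T₅: k=3: 0+3267+45·9·11=7722; k=4: 13365+0+45·33·11=29700 → min 7722.
Length 4: T₁..T₄: k=1: 0+34398+47·49·33=110397; k=2: 103635+13365+47·45·33=186795; k=3: 40572+0+47·9·33=54531 → min 54531 | T₂..T₅: k=2: 0+7722+49·45·11=31977; k=3: 19845+3267+49·9·11=27963; k=4: 34398+0+49·33·11=52185 → min 27963.
Length 5: T₁..T₅: k=1: 0+27963+47·49·11=53296; k=2: 103635+7722+47·45·11=134622; k=3: 40572+3267+47·9·11=48492; k=4: 54531+0+47·33·11=71592 → min 48492.
Optimal parenthesization: ((T₁ (T₂ T₃)) (T₄ T₅)) with cost 48492.

48492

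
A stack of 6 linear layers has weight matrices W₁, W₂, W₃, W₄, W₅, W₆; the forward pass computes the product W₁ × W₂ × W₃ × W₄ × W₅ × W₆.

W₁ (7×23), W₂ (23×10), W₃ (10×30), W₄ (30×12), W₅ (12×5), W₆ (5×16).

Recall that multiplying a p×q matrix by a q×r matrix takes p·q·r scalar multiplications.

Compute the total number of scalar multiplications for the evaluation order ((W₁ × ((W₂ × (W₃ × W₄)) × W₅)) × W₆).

(W₃ × W₄): 10×30 by 30×12 → 10×12, cost 10·30·12 = 3600
(W₂ × (W₃ × W₄)): 23×10 by 10×12 → 23×12, cost 23·10·12 = 2760; cumulative 6360
((W₂ × (W₃ × W₄)) × W₅): 23×12 by 12×5 → 23×5, cost 23·12·5 = 1380; cumulative 7740
(W₁ × ((W₂ × (W₃ × W₄)) × W₅)): 7×23 by 23×5 → 7×5, cost 7·23·5 = 805; cumulative 8545
((W₁ × ((W₂ × (W₃ × W₄)) × W₅)) × W₆): 7×5 by 5×16 → 7×16, cost 7·5·16 = 560; cumulative 9105
Total: 9105 scalar multiplications.

9105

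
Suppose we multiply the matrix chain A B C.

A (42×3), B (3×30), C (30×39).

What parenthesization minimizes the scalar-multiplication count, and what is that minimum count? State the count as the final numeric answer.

(A (B C)): cost 8424.
((A B) C): cost 52920.
Optimal: (A (B C)) with cost 8424.

8424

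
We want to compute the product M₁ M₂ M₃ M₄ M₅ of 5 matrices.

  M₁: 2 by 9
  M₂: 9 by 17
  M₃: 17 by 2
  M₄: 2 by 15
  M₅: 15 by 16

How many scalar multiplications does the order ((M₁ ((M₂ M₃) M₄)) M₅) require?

(M₂ M₃): 9×17 by 17×2 → 9×2, cost 9·17·2 = 306
((M₂ M₃) M₄): 9×2 by 2×15 → 9×15, cost 9·2·15 = 270; cumulative 576
(M₁ ((M₂ M₃) M₄)): 2×9 by 9×15 → 2×15, cost 2·9·15 = 270; cumulative 846
((M₁ ((M₂ M₃) M₄)) M₅): 2×15 by 15×16 → 2×16, cost 2·15·16 = 480; cumulative 1326
Total: 1326 scalar multiplications.

1326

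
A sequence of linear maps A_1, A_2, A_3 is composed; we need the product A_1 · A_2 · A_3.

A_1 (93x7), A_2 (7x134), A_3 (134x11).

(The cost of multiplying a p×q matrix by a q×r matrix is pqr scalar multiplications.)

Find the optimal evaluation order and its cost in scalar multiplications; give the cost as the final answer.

17479

(A_1 · (A_2 · A_3)): cost 17479.
((A_1 · A_2) · A_3): cost 224316.
Optimal: (A_1 · (A_2 · A_3)) with cost 17479.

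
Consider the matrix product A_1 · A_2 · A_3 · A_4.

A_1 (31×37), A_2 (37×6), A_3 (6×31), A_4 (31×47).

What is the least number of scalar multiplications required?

Adjacent pairs: A_1A_2 = 31·37·6 = 6882; A_2A_3 = 37·6·31 = 6882; A_3A_4 = 6·31·47 = 8742.
Length 3: A_1..A_3: k=1: 0+6882+31·37·31=42439; k=2: 6882+0+31·6·31=12648 → min 12648 | A_2..A_4: k=2: 0+8742+37·6·47=19176; k=3: 6882+0+37·31·47=60791 → min 19176.
Length 4: A_1..A_4: k=1: 0+19176+31·37·47=73085; k=2: 6882+8742+31·6·47=24366; k=3: 12648+0+31·31·47=57815 → min 24366.
Optimal order: ((A_1 · A_2) · (A_3 · A_4)) with cost 24366.

24366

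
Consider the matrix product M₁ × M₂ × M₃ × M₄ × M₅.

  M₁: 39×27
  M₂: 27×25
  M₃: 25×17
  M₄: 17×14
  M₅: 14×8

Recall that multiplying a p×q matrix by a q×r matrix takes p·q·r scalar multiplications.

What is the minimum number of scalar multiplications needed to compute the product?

Adjacent pairs: M₁M₂ = 39·27·25 = 26325; M₂M₃ = 27·25·17 = 11475; M₃M₄ = 25·17·14 = 5950; M₄M₅ = 17·14·8 = 1904.
Length 3: M₁..M₃: k=1: 0+11475+39·27·17=29376; k=2: 26325+0+39·25·17=42900 → min 29376 | M₂..M₄: k=2: 0+5950+27·25·14=15400; k=3: 11475+0+27·17·14=17901 → min 15400 | M₃..M₅: k=3: 0+1904+25·17·8=5304; k=4: 5950+0+25·14·8=8750 → min 5304.
Length 4: M₁..M₄: k=1: 0+15400+39·27·14=30142; k=2: 26325+5950+39·25·14=45925; k=3: 29376+0+39·17·14=38658 → min 30142 | M₂..M₅: k=2: 0+5304+27·25·8=10704; k=3: 11475+1904+27·17·8=17051; k=4: 15400+0+27·14·8=18424 → min 10704.
Length 5: M₁..M₅: k=1: 0+10704+39·27·8=19128; k=2: 26325+5304+39·25·8=39429; k=3: 29376+1904+39·17·8=36584; k=4: 30142+0+39·14·8=34510 → min 19128.
Optimal order: (M₁ × (M₂ × (M₃ × (M₄ × M₅)))) with cost 19128.

19128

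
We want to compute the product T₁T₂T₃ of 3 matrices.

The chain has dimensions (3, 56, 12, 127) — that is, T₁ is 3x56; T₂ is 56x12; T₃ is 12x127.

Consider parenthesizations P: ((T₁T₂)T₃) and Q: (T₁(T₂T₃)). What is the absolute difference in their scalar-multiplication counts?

Order P = ((T₁T₂)T₃): (T₁T₂): 3×56 by 56×12 → 3×12, cost 3·56·12 = 2016; ((T₁T₂)T₃): 3×12 by 12×127 → 3×127, cost 3·12·127 = 4572; cumulative 6588. Total 6588.
Order Q = (T₁(T₂T₃)): (T₂T₃): 56×12 by 12×127 → 56×127, cost 56·12·127 = 85344; (T₁(T₂T₃)): 3×56 by 56×127 → 3×127, cost 3·56·127 = 21336; cumulative 106680. Total 106680.
Difference: |6588 − 106680| = 100092.

100092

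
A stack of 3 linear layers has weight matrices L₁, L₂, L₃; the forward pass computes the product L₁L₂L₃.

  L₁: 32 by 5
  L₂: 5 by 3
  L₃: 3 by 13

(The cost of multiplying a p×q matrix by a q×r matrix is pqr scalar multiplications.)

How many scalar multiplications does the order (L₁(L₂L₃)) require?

(L₂L₃): 5×3 by 3×13 → 5×13, cost 5·3·13 = 195
(L₁(L₂L₃)): 32×5 by 5×13 → 32×13, cost 32·5·13 = 2080; cumulative 2275
Total: 2275 scalar multiplications.

2275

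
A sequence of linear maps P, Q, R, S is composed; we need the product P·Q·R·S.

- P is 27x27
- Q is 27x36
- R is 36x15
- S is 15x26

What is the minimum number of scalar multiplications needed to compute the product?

36045

Adjacent pairs: PQ = 27·27·36 = 26244; QR = 27·36·15 = 14580; RS = 36·15·26 = 14040.
Length 3: P..R: k=1: 0+14580+27·27·15=25515; k=2: 26244+0+27·36·15=40824 → min 25515 | Q..S: k=2: 0+14040+27·36·26=39312; k=3: 14580+0+27·15·26=25110 → min 25110.
Length 4: P..S: k=1: 0+25110+27·27·26=44064; k=2: 26244+14040+27·36·26=65556; k=3: 25515+0+27·15·26=36045 → min 36045.
Optimal order: ((P·(Q·R))·S) with cost 36045.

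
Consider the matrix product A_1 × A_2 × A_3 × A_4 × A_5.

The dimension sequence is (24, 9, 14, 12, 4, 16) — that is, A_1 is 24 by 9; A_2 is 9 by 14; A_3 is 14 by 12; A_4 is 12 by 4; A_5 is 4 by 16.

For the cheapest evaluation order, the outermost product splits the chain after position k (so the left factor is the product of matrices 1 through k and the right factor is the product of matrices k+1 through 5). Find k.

4

Adjacent pairs: A_1A_2 = 24·9·14 = 3024; A_2A_3 = 9·14·12 = 1512; A_3A_4 = 14·12·4 = 672; A_4A_5 = 12·4·16 = 768.
Length 3: A_1..A_3: k=1: 0+1512+24·9·12=4104; k=2: 3024+0+24·14·12=7056 → min 4104 | A_2..A_4: k=2: 0+672+9·14·4=1176; k=3: 1512+0+9·12·4=1944 → min 1176 | A_3..A_5: k=3: 0+768+14·12·16=3456; k=4: 672+0+14·4·16=1568 → min 1568.
Length 4: A_1..A_4: k=1: 0+1176+24·9·4=2040; k=2: 3024+672+24·14·4=5040; k=3: 4104+0+24·12·4=5256 → min 2040 | A_2..A_5: k=2: 0+1568+9·14·16=3584; k=3: 1512+768+9·12·16=4008; k=4: 1176+0+9·4·16=1752 → min 1752.
Top-level splits: k=1: (A_1..A_1)·(A_2..A_5) → 0+1752+24·9·16 = 5208; k=2: (A_1..A_2)·(A_3..A_5) → 3024+1568+24·14·16 = 9968; k=3: (A_1..A_3)·(A_4..A_5) → 4104+768+24·12·16 = 9480; k=4: (A_1..A_4)·(A_5..A_5) → 2040+0+24·4·16 = 3576.
Best split is after A_4, i.e. k = 4.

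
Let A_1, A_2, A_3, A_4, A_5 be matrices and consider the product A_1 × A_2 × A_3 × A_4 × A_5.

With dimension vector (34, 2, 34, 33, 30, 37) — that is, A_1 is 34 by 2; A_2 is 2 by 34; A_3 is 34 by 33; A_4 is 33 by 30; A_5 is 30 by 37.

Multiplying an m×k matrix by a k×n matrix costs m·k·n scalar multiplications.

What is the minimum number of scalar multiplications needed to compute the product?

Adjacent pairs: A_1A_2 = 34·2·34 = 2312; A_2A_3 = 2·34·33 = 2244; A_3A_4 = 34·33·30 = 33660; A_4A_5 = 33·30·37 = 36630.
Length 3: A_1..A_3: k=1: 0+2244+34·2·33=4488; k=2: 2312+0+34·34·33=40460 → min 4488 | A_2..A_4: k=2: 0+33660+2·34·30=35700; k=3: 2244+0+2·33·30=4224 → min 4224 | A_3..A_5: k=3: 0+36630+34·33·37=78144; k=4: 33660+0+34·30·37=71400 → min 71400.
Length 4: A_1..A_4: k=1: 0+4224+34·2·30=6264; k=2: 2312+33660+34·34·30=70652; k=3: 4488+0+34·33·30=38148 → min 6264 | A_2..A_5: k=2: 0+71400+2·34·37=73916; k=3: 2244+36630+2·33·37=41316; k=4: 4224+0+2·30·37=6444 → min 6444.
Length 5: A_1..A_5: k=1: 0+6444+34·2·37=8960; k=2: 2312+71400+34·34·37=116484; k=3: 4488+36630+34·33·37=82632; k=4: 6264+0+34·30·37=44004 → min 8960.
Optimal order: (A_1 × (((A_2 × A_3) × A_4) × A_5)) with cost 8960.

8960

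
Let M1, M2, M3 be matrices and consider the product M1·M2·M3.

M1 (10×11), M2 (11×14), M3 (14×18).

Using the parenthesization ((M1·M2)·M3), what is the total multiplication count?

(M1·M2): 10×11 by 11×14 → 10×14, cost 10·11·14 = 1540
((M1·M2)·M3): 10×14 by 14×18 → 10×18, cost 10·14·18 = 2520; cumulative 4060
Total: 4060 scalar multiplications.

4060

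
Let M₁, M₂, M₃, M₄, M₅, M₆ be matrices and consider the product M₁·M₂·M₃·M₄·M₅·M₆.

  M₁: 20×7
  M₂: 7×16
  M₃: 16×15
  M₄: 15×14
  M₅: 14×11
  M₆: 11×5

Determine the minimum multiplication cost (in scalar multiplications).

Adjacent pairs: M₁M₂ = 20·7·16 = 2240; M₂M₃ = 7·16·15 = 1680; M₃M₄ = 16·15·14 = 3360; M₄M₅ = 15·14·11 = 2310; M₅M₆ = 14·11·5 = 770.
Length 3: M₁..M₃: k=1: 0+1680+20·7·15=3780; k=2: 2240+0+20·16·15=7040 → min 3780 | M₂..M₄: k=2: 0+3360+7·16·14=4928; k=3: 1680+0+7·15·14=3150 → min 3150 | M₃..M₅: k=3: 0+2310+16·15·11=4950; k=4: 3360+0+16·14·11=5824 → min 4950 | M₄..M₆: k=4: 0+770+15·14·5=1820; k=5: 2310+0+15·11·5=3135 → min 1820.
Length 4: M₁..M₄: k=1: 0+3150+20·7·14=5110; k=2: 2240+3360+20·16·14=10080; k=3: 3780+0+20·15·14=7980 → min 5110 | M₂..M₅: k=2: 0+4950+7·16·11=6182; k=3: 1680+2310+7·15·11=5145; k=4: 3150+0+7·14·11=4228 → min 4228 | M₃..M₆: k=3: 0+1820+16·15·5=3020; k=4: 3360+770+16·14·5=5250; k=5: 4950+0+16·11·5=5830 → min 3020.
Length 5: M₁..M₅: k=1: 0+4228+20·7·11=5768; k=2: 2240+4950+20·16·11=10710; k=3: 3780+2310+20·15·11=9390; k=4: 5110+0+20·14·11=8190 → min 5768 | M₂..M₆: k=2: 0+3020+7·16·5=3580; k=3: 1680+1820+7·15·5=4025; k=4: 3150+770+7·14·5=4410; k=5: 4228+0+7·11·5=4613 → min 3580.
Length 6: M₁..M₆: k=1: 0+3580+20·7·5=4280; k=2: 2240+3020+20·16·5=6860; k=3: 3780+1820+20·15·5=7100; k=4: 5110+770+20·14·5=7280; k=5: 5768+0+20·11·5=6868 → min 4280.
Optimal order: (M₁·(M₂·(M₃·(M₄·(M₅·M₆))))) with cost 4280.

4280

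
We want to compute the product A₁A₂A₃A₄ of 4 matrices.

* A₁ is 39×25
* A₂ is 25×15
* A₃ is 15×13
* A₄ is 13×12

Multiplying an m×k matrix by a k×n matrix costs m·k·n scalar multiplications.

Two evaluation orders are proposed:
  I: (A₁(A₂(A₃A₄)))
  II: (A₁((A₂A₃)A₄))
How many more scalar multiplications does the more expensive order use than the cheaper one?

Order I = (A₁(A₂(A₃A₄))): (A₃A₄): 15×13 by 13×12 → 15×12, cost 15·13·12 = 2340; (A₂(A₃A₄)): 25×15 by 15×12 → 25×12, cost 25·15·12 = 4500; cumulative 6840; (A₁(A₂(A₃A₄))): 39×25 by 25×12 → 39×12, cost 39·25·12 = 11700; cumulative 18540. Total 18540.
Order II = (A₁((A₂A₃)A₄)): (A₂A₃): 25×15 by 15×13 → 25×13, cost 25·15·13 = 4875; ((A₂A₃)A₄): 25×13 by 13×12 → 25×12, cost 25·13·12 = 3900; cumulative 8775; (A₁((A₂A₃)A₄)): 39×25 by 25×12 → 39×12, cost 39·25·12 = 11700; cumulative 20475. Total 20475.
Difference: |18540 − 20475| = 1935.

1935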